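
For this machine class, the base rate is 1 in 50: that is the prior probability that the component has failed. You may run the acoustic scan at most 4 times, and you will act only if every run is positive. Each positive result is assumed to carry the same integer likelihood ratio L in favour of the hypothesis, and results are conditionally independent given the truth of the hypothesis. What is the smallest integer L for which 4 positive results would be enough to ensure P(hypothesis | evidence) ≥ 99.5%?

Prior odds = 0.02/0.98 = 1/49.
Target odds = 0.995/0.005 = 199.
Need L⁴ ≥ 199 ÷ (1/49) = 9751.
9⁴ = 6561 < 9751 ≤ 10000 = 10⁴, so L = 10.

10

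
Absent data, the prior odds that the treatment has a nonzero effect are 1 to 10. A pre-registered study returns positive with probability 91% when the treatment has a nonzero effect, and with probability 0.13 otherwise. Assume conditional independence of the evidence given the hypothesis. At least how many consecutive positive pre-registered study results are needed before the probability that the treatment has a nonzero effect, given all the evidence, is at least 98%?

4

Prior odds = 0.1.
Likelihood ratio of a positive result = 0.91/0.13 = 7.
Target posterior odds = 0.98/0.02 = 49.
Require 7ⁿ ≥ 49 ÷ 0.1 = 490.
7³ = 343 falls short of 490 but 7⁴ = 2401 reaches it, so n = 4.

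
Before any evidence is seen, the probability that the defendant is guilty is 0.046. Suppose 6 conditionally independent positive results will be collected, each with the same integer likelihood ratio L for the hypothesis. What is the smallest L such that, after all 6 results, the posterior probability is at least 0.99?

4

Prior odds = 0.046/0.954 = 23/477.
Target odds = 0.99/0.01 = 99.
Need L⁶ ≥ 99 ÷ (23/477) = 47223/23.
3⁶ = 729 < 47223/23 ≤ 4096 = 4⁶, so L = 4.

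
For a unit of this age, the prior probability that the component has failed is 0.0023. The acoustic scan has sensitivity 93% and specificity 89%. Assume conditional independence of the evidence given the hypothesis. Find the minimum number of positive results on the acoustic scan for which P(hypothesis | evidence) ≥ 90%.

4

Prior odds: 0.0023 ÷ 0.9977 = 23/9977.
False-positive rate = 1 − 0.89 = 0.11; likelihood ratio of a positive = 0.93/0.11 = 93/11.
Target posterior odds = 0.9/0.1 = 9.
Require (93/11)ⁿ ≥ 9 ÷ (23/9977) = 89793/23.
(93/11)³ = 804357/1331 falls short of 89793/23 but (93/11)⁴ = 74805201/14641 reaches it, so n = 4.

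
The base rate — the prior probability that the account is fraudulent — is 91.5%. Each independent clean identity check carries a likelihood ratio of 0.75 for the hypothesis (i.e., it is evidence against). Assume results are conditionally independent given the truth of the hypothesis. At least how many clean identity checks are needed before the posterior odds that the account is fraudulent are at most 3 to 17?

Prior odds: 0.915 ÷ 0.085 = 183/17.
Likelihood ratio per clean identity check = 0.75.
Target odds = 3/17.
Require 0.75ⁿ ≤ 3/17 ÷ (183/17) = 1/61.
0.75¹⁴ = 4782969/268435456 is still above 1/61 but 0.75¹⁵ ≈0.0133635 is at or below it, so n = 15.

15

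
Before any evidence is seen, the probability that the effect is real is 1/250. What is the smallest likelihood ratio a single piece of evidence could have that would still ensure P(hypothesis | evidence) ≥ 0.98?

12201

Prior odds = 0.004/0.996 = 1/249.
Target odds = 0.98/0.02 = 49.
Required Bayes factor = 49 ÷ (1/249) = 12201.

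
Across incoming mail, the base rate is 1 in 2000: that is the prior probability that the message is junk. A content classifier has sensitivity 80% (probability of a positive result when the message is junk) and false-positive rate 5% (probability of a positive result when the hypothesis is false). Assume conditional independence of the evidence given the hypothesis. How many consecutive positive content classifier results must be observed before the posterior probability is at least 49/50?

Prior odds = 0.0005/0.9995 = 1/1999.
Likelihood ratio of a positive result = 0.8/0.05 = 16.
Target posterior odds = 0.98/0.02 = 49.
Need (1/1999) × 16ⁿ ≥ 49, i.e. 16ⁿ ≥ 97951.
16⁴ = 65536 falls short of 97951 but 16⁵ = 1048576 reaches it, so n = 5.

5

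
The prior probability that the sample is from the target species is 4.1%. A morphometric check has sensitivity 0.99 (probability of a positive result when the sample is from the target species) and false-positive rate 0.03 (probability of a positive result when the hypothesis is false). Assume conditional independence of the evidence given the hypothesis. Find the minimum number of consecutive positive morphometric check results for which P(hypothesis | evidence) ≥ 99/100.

Prior odds: 0.041 ÷ 0.959 = 41/959.
Likelihood ratio of a positive result = 0.99/0.03 = 33.
Target posterior odds = 0.99/0.01 = 99.
Require 33ⁿ ≥ 99 ÷ (41/959) = 94941/41.
33² = 1089 falls short of 94941/41 but 33³ = 35937 reaches it, so n = 3.

3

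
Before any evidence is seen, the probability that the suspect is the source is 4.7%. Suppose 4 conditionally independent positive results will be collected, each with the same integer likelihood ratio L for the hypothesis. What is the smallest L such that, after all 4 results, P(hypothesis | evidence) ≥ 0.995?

Prior odds = 0.047/0.953 = 47/953.
Target odds = 0.995/0.005 = 199.
Need L⁴ ≥ 199 ÷ (47/953) = 189647/47.
7⁴ = 2401 < 189647/47 ≤ 4096 = 8⁴, so L = 8.

8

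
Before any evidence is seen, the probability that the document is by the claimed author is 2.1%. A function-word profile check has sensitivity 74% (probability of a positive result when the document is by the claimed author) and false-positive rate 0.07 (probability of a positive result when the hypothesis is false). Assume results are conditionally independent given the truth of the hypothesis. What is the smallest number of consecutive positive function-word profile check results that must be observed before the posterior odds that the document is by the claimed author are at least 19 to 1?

3

Prior odds = 0.021/0.979 = 21/979.
Likelihood ratio of a positive result = 0.74/0.07 = 74/7.
Target odds = 19.
Need (21/979) × (74/7)ⁿ ≥ 19, i.e. (74/7)ⁿ ≥ 18601/21.
(74/7)² = 5476/49 falls short of 18601/21 but (74/7)³ = 405224/343 reaches it, so n = 3.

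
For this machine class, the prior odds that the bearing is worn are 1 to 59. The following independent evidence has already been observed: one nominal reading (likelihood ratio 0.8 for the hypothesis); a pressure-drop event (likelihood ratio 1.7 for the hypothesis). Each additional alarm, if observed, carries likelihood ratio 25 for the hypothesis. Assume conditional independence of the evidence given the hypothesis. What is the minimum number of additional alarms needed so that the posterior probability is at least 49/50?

Prior odds = 1/59.
Combined Bayes factor of the evidence already in hand = 0.8 × 1.7 = 1.36.
Odds after that evidence = (1/59) × 1.36 = 34/1475.
Target odds = 0.98/0.02 = 49.
Need 25ⁿ ≥ 49 ÷ (34/1475) = 72275/34.
25² = 625 falls short of 72275/34 but 25³ = 15625 reaches it, so n = 3.

3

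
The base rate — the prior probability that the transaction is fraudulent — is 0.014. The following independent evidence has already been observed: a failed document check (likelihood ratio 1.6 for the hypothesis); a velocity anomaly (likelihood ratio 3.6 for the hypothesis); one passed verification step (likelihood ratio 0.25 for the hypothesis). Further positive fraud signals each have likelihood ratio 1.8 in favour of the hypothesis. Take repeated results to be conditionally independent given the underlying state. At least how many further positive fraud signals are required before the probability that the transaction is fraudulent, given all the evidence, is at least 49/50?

Prior odds = 0.014/0.986 = 7/493.
Combined Bayes factor of the evidence already in hand = 1.6 × 3.6 × 0.25 = 1.44.
Odds after that evidence = (7/493) × 1.44 = 252/12325.
Target odds = 0.98/0.02 = 49.
Need 1.8ⁿ ≥ 49 ÷ (252/12325) = 86275/36.
1.8¹³ ≈2082.3 falls short of 86275/36 but 1.8¹⁴ ≈3748.13 reaches it, so n = 14.

14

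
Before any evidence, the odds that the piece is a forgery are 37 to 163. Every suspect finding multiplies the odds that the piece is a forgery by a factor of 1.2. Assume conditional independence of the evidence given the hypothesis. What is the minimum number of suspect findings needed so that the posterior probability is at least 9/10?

Prior odds = 37/163.
Likelihood ratio per suspect finding = 1.2.
Target odds: 0.9 ÷ 0.1 = 9.
Require 1.2ⁿ ≥ 9 ÷ (37/163) = 1467/37.
1.2²⁰ ≈38.3376 falls short of 1467/37 but 1.2²¹ ≈46.0051 reaches it, so n = 21.

21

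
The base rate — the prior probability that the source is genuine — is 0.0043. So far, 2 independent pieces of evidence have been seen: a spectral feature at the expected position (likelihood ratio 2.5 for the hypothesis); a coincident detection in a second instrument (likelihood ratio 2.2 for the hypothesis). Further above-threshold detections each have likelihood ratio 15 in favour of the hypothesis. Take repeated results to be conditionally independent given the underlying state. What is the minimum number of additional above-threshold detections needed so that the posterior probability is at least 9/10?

Prior odds = 0.0043/0.9957 = 43/9957.
Combined Bayes factor of the evidence already in hand = 2.5 × 2.2 = 5.5.
Odds after that evidence = (43/9957) × 5.5 = 473/19914.
Target odds = 0.9/0.1 = 9.
Need 15ⁿ ≥ 9 ÷ (473/19914) = 179226/473.
15² = 225 falls short of 179226/473 but 15³ = 3375 reaches it, so n = 3.

3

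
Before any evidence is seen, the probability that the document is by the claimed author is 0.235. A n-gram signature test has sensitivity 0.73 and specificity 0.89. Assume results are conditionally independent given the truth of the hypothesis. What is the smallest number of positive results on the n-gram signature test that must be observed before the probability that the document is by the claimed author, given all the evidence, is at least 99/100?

4

Prior odds: 0.235 ÷ 0.765 = 47/153.
False-positive rate = 1 − 0.89 = 0.11; likelihood ratio of a positive = 0.73/0.11 = 73/11.
Target odds: 0.99 ÷ 0.01 = 99.
Need (47/153) × (73/11)ⁿ ≥ 99, i.e. (73/11)ⁿ ≥ 15147/47.
(73/11)³ = 389017/1331 falls short of 15147/47 but (73/11)⁴ = 28398241/14641 reaches it, so n = 4.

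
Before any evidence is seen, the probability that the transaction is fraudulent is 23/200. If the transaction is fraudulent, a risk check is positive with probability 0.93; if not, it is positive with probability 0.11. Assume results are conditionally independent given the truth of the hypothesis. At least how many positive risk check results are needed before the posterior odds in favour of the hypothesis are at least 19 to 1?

3

Prior odds: 0.115 ÷ 0.885 = 23/177.
Likelihood ratio of a positive = 0.93/0.11 = 93/11.
Target odds = 19.
Require (93/11)ⁿ ≥ 19 ÷ (23/177) = 3363/23.
(93/11)² = 8649/121 falls short of 3363/23 but (93/11)³ = 804357/1331 reaches it, so n = 3.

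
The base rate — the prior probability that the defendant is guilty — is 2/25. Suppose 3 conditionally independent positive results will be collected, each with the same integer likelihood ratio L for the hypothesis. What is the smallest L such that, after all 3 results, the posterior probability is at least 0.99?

11

Prior odds = 0.08/0.92 = 2/23.
Target odds = 0.99/0.01 = 99.
Need L³ ≥ 99 ÷ (2/23) = 1138.5.
10³ = 1000 < 1138.5 ≤ 1331 = 11³, so L = 11.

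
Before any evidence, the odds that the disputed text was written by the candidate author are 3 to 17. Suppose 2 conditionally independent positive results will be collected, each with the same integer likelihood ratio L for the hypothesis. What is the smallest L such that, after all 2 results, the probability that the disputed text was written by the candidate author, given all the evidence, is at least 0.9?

Prior odds = 3/17.
Target odds = 0.9/0.1 = 9.
Need L² ≥ 9 ÷ (3/17) = 51.
7² = 49 < 51 ≤ 64 = 8², so L = 8.

8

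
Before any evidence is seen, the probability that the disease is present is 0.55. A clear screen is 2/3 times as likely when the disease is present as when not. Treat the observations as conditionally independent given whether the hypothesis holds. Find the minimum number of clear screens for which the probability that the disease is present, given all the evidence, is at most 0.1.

Prior odds = 0.55/0.45 = 11/9.
Likelihood ratio per clear screen = 2/3.
Target posterior odds = 0.1/0.9 = 1/9.
Require (2/3)ⁿ ≤ 1/9 ÷ (11/9) = 1/11.
(2/3)⁵ = 32/243 is still above 1/11 but (2/3)⁶ = 64/729 is at or below it, so n = 6.

6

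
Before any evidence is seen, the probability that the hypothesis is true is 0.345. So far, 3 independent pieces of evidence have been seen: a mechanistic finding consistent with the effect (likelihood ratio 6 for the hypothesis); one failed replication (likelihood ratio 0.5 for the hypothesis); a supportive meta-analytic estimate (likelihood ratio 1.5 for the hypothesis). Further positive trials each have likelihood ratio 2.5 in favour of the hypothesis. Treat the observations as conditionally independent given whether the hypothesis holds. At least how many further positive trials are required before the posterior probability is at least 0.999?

7

Prior odds = 0.345/0.655 = 69/131.
Combined Bayes factor of the evidence already in hand = 6 × 0.5 × 1.5 = 4.5.
Odds after that evidence = (69/131) × 4.5 = 621/262.
Target odds = 0.999/0.001 = 999.
Need 2.5ⁿ ≥ 999 ÷ (621/262) = 9694/23.
2.5⁶ = 244.140625 falls short of 9694/23 but 2.5⁷ = 610.3515625 reaches it, so n = 7.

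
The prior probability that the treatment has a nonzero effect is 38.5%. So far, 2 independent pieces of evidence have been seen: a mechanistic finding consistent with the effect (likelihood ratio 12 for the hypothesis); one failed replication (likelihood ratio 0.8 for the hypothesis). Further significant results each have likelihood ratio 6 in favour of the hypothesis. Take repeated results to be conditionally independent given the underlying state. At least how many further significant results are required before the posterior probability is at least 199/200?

2

Prior odds = 0.385/0.615 = 77/123.
Combined Bayes factor of the evidence already in hand = 12 × 0.8 = 9.6.
Odds after that evidence = (77/123) × 9.6 = 1232/205.
Target odds = 0.995/0.005 = 199.
Need 6ⁿ ≥ 199 ÷ (1232/205) = 40795/1232.
6¹ = 6 falls short of 40795/1232 but 6² = 36 reaches it, so n = 2.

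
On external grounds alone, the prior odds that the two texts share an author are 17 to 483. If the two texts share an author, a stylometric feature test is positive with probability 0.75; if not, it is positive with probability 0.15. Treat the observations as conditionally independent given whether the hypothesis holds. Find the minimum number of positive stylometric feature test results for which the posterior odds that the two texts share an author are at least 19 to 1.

Prior odds = 17/483.
Likelihood ratio of a positive = 0.75/0.15 = 5.
Target odds = 19.
Require 5ⁿ ≥ 19 ÷ (17/483) = 9177/17.
5³ = 125 falls short of 9177/17 but 5⁴ = 625 reaches it, so n = 4.

4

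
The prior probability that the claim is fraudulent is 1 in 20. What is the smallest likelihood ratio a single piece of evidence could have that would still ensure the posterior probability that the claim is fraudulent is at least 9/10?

171

Prior odds = 0.05/0.95 = 1/19.
Target odds = 0.9/0.1 = 9.
Required Bayes factor = 9 ÷ (1/19) = 171.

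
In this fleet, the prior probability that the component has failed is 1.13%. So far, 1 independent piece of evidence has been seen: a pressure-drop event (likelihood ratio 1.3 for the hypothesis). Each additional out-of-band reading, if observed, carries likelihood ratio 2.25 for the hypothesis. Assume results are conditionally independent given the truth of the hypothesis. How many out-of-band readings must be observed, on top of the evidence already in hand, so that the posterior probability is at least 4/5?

Prior odds = 0.0113/0.9887 = 113/9887.
Bayes factor of the evidence already in hand = 1.3.
Odds after that evidence = (113/9887) × 1.3 = 1469/98870.
Target odds = 0.8/0.2 = 4.
Need 2.25ⁿ ≥ 4 ÷ (1469/98870) = 395480/1469.
2.25⁶ = 531441/4096 falls short of 395480/1469 but 2.25⁷ = 4782969/16384 reaches it, so n = 7.

7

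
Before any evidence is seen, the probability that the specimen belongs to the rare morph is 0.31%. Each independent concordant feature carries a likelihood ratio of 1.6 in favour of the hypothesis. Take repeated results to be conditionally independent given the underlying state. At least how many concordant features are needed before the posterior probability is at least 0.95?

19

Prior odds: 0.0031 ÷ 0.9969 = 31/9969.
Likelihood ratio per concordant feature = 1.6.
Target odds: 0.95 ÷ 0.05 = 19.
Need (31/9969) × 1.6ⁿ ≥ 19, i.e. 1.6ⁿ ≥ 189411/31.
1.6¹⁸ ≈4722.37 falls short of 189411/31 but 1.6¹⁹ ≈7555.79 reaches it, so n = 19.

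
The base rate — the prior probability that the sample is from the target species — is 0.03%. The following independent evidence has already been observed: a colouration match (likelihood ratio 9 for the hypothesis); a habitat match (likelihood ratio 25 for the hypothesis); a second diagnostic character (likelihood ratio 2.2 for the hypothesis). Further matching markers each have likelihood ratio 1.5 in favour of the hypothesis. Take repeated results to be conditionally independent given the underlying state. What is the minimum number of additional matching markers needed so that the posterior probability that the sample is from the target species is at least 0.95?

Prior odds = 0.0003/0.9997 = 3/9997.
Combined Bayes factor of the evidence already in hand = 9 × 25 × 2.2 = 495.
Odds after that evidence = (3/9997) × 495 = 1485/9997.
Target odds = 0.95/0.05 = 19.
Need 1.5ⁿ ≥ 19 ÷ (1485/9997) = 189943/1485.
1.5¹¹ = 177147/2048 falls short of 189943/1485 but 1.5¹² = 531441/4096 reaches it, so n = 12.

12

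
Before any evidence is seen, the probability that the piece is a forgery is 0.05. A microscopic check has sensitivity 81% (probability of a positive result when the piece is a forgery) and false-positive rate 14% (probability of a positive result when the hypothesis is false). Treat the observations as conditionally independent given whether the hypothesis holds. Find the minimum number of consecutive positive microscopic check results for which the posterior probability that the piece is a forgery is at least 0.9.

Prior odds: 0.05 ÷ 0.95 = 1/19.
Likelihood ratio of a positive result = 0.81/0.14 = 81/14.
Target posterior odds = 0.9/0.1 = 9.
Need (1/19) × (81/14)ⁿ ≥ 9, i.e. (81/14)ⁿ ≥ 171.
(81/14)² = 6561/196 falls short of 171 but (81/14)³ = 531441/2744 reaches it, so n = 3.

3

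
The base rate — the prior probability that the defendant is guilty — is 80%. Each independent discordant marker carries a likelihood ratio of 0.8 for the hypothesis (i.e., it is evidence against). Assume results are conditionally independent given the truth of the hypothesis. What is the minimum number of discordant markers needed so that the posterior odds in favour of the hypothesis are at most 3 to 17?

14

Prior odds = 0.8/0.2 = 4.
Likelihood ratio per discordant marker = 0.8.
Target odds = 3/17.
Require 0.8ⁿ ≤ 3/17 ÷ 4 = 3/68.
0.8¹³ ≈0.0549756 is still above 3/68 but 0.8¹⁴ ≈0.0439805 is at or below it, so n = 14.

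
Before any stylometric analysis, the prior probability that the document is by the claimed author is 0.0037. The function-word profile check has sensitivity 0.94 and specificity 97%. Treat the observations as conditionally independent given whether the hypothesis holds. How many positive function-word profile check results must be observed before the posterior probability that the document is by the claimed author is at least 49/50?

Prior odds = 0.0037/0.9963 = 37/9963.
False-positive rate = 1 − 0.97 = 0.03; likelihood ratio of a positive = 0.94/0.03 = 94/3.
Target odds: 0.98 ÷ 0.02 = 49.
Need (37/9963) × (94/3)ⁿ ≥ 49, i.e. (94/3)ⁿ ≥ 488187/37.
(94/3)² = 8836/9 falls short of 488187/37 but (94/3)³ = 830584/27 reaches it, so n = 3.

3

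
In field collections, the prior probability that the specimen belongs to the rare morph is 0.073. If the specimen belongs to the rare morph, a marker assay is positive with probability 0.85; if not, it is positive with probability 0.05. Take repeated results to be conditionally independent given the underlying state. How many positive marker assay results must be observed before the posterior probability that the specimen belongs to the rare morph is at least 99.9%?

Prior odds = 0.073/0.927 = 73/927.
Likelihood ratio of a positive = 0.85/0.05 = 17.
Target posterior odds = 0.999/0.001 = 999.
Need (73/927) × 17ⁿ ≥ 999, i.e. 17ⁿ ≥ 926073/73.
17³ = 4913 falls short of 926073/73 but 17⁴ = 83521 reaches it, so n = 4.

4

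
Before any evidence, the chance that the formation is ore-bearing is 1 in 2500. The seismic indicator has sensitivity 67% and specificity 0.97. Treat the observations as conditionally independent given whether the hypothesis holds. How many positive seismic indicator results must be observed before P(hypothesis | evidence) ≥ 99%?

Prior odds = 0.0004/0.9996 = 1/2499.
False-positive rate = 1 − 0.97 = 0.03; likelihood ratio of a positive = 0.67/0.03 = 67/3.
Target odds: 0.99 ÷ 0.01 = 99.
Need (1/2499) × (67/3)ⁿ ≥ 99, i.e. (67/3)ⁿ ≥ 247401.
(67/3)³ = 300763/27 falls short of 247401 but (67/3)⁴ = 20151121/81 reaches it, so n = 4.

4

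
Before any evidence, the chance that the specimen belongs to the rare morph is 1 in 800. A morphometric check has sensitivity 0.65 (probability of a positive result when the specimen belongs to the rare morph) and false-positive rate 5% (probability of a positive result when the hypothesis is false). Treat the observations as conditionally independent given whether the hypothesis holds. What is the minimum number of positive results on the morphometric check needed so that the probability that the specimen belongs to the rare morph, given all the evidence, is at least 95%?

4

Prior odds = 0.00125/0.99875 = 1/799.
Likelihood ratio of a positive result = 0.65/0.05 = 13.
Target posterior odds = 0.95/0.05 = 19.
Need (1/799) × 13ⁿ ≥ 19, i.e. 13ⁿ ≥ 15181.
13³ = 2197 falls short of 15181 but 13⁴ = 28561 reaches it, so n = 4.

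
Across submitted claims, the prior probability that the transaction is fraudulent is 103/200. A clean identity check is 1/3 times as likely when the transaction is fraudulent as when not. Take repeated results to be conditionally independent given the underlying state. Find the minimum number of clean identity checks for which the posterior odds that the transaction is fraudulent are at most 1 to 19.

Prior odds: 0.515 ÷ 0.485 = 103/97.
Likelihood ratio per clean identity check = 1/3.
Target odds = 1/19.
Need (103/97) × (1/3)ⁿ ≤ 1/19, i.e. (1/3)ⁿ ≤ 97/1957.
(1/3)² = 1/9 is still above 97/1957 but (1/3)³ = 1/27 is at or below it, so n = 3.

3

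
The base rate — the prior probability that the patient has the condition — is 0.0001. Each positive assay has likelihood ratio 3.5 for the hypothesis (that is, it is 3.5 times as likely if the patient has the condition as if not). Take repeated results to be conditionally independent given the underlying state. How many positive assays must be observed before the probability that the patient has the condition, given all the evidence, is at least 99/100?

Prior odds = 0.0001/0.9999 = 1/9999.
Likelihood ratio per positive assay = 3.5.
Target odds: 0.99 ÷ 0.01 = 99.
Need (1/9999) × 3.5ⁿ ≥ 99, i.e. 3.5ⁿ ≥ 989901.
3.5¹¹ ≈965492 falls short of 989901 but 3.5¹² ≈3.37922e+06 reaches it, so n = 12.

12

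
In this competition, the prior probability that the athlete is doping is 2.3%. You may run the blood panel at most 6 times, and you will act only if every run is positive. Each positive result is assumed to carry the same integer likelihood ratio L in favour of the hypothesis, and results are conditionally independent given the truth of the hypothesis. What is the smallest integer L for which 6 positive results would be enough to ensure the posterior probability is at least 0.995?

Prior odds = 0.023/0.977 = 23/977.
Target odds = 0.995/0.005 = 199.
Need L⁶ ≥ 199 ÷ (23/977) = 194423/23.
4⁶ = 4096 < 194423/23 ≤ 15625 = 5⁶, so L = 5.

5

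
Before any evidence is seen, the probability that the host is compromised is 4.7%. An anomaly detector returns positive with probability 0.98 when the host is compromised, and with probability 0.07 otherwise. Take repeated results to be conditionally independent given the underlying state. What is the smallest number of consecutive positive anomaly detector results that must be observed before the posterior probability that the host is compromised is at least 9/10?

Prior odds = 0.047/0.953 = 47/953.
Likelihood ratio of a positive result = 0.98/0.07 = 14.
Target odds: 0.9 ÷ 0.1 = 9.
Need (47/953) × 14ⁿ ≥ 9, i.e. 14ⁿ ≥ 8577/47.
14¹ = 14 falls short of 8577/47 but 14² = 196 reaches it, so n = 2.

2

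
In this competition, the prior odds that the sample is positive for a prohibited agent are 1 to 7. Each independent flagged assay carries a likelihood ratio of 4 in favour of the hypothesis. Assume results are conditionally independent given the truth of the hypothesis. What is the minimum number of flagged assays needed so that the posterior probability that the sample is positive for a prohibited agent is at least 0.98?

Prior odds = 1/7.
Likelihood ratio per flagged assay = 4.
Target posterior odds = 0.98/0.02 = 49.
Need (1/7) × 4ⁿ ≥ 49, i.e. 4ⁿ ≥ 343.
4⁴ = 256 falls short of 343 but 4⁵ = 1024 reaches it, so n = 5.

5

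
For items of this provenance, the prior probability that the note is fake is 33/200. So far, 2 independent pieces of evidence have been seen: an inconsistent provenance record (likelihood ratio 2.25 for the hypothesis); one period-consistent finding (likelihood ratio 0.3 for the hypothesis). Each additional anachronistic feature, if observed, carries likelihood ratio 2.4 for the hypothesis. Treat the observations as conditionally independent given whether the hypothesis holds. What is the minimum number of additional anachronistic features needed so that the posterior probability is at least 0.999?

11

Prior odds = 0.165/0.835 = 33/167.
Combined Bayes factor of the evidence already in hand = 2.25 × 0.3 = 0.675.
Odds after that evidence = (33/167) × 0.675 = 891/6680.
Target odds = 0.999/0.001 = 999.
Need 2.4ⁿ ≥ 999 ÷ (891/6680) = 247160/33.
2.4¹⁰ ≈6340.34 falls short of 247160/33 but 2.4¹¹ ≈15216.8 reaches it, so n = 11.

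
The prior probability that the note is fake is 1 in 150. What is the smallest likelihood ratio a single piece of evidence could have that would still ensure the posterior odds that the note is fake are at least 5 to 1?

745

Prior odds = (1/150)/(149/150) = 1/149.
Target odds = 5.
Required Bayes factor = 5 ÷ (1/149) = 745.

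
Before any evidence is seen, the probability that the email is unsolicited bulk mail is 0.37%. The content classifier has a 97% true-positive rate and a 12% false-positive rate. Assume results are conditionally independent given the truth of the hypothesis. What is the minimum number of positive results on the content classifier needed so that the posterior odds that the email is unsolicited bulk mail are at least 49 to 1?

5

Prior odds: 0.0037 ÷ 0.9963 = 37/9963.
Likelihood ratio of a positive result = 0.97/0.12 = 97/12.
Target odds = 49.
Require (97/12)ⁿ ≥ 49 ÷ (37/9963) = 488187/37.
(97/12)⁴ = 88529281/20736 falls short of 488187/37 but (97/12)⁵ ≈34510.6 reaches it, so n = 5.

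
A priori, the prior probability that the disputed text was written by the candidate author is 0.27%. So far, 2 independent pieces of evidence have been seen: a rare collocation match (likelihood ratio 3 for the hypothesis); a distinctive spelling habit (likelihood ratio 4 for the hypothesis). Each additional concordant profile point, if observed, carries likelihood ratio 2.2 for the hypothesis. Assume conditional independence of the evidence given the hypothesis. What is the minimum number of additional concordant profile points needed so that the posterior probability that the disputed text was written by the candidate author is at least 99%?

Prior odds = 0.0027/0.9973 = 27/9973.
Combined Bayes factor of the evidence already in hand = 3 × 4 = 12.
Odds after that evidence = (27/9973) × 12 = 324/9973.
Target odds = 0.99/0.01 = 99.
Need 2.2ⁿ ≥ 99 ÷ (324/9973) = 109703/36.
2.2¹⁰ ≈2655.99 falls short of 109703/36 but 2.2¹¹ ≈5843.18 reaches it, so n = 11.

11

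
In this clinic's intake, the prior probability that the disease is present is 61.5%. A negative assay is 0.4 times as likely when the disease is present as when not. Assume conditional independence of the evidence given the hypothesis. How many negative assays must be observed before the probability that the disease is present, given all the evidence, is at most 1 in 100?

Prior odds: 0.615 ÷ 0.385 = 123/77.
Likelihood ratio per negative assay = 0.4.
Target posterior odds = 0.01/0.99 = 1/99.
Need (123/77) × 0.4ⁿ ≤ 1/99, i.e. 0.4ⁿ ≤ 7/1107.
0.4⁵ = 0.01024 is still above 7/1107 but 0.4⁶ = 64/15625 is at or below it, so n = 6.

6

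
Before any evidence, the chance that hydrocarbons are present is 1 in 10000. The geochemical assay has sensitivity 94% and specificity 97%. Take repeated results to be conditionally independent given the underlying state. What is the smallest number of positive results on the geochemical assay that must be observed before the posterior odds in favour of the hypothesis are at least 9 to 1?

Prior odds = 0.0001/0.9999 = 1/9999.
False-positive rate = 1 − 0.97 = 0.03; likelihood ratio of a positive = 0.94/0.03 = 94/3.
Target odds = 9.
Need (1/9999) × (94/3)ⁿ ≥ 9, i.e. (94/3)ⁿ ≥ 89991.
(94/3)³ = 830584/27 falls short of 89991 but (94/3)⁴ = 78074896/81 reaches it, so n = 4.

4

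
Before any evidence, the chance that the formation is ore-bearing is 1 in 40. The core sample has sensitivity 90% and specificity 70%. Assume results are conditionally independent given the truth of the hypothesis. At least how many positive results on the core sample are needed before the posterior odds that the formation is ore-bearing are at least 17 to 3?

Prior odds = 0.025/0.975 = 1/39.
False-positive rate = 1 − 0.7 = 0.3; likelihood ratio of a positive = 0.9/0.3 = 3.
Target odds = 17/3.
Require 3ⁿ ≥ 17/3 ÷ (1/39) = 221.
3⁴ = 81 falls short of 221 but 3⁵ = 243 reaches it, so n = 5.

5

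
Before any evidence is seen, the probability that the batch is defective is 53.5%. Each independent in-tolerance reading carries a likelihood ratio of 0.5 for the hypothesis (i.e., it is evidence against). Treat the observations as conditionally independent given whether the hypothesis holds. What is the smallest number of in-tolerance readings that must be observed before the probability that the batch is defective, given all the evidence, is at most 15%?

3

Prior odds: 0.535 ÷ 0.465 = 107/93.
Likelihood ratio per in-tolerance reading = 0.5.
Target posterior odds = 0.15/0.85 = 3/17.
Need (107/93) × 0.5ⁿ ≤ 3/17, i.e. 0.5ⁿ ≤ 279/1819.
0.5² = 0.25 is still above 279/1819 but 0.5³ = 0.125 is at or below it, so n = 3.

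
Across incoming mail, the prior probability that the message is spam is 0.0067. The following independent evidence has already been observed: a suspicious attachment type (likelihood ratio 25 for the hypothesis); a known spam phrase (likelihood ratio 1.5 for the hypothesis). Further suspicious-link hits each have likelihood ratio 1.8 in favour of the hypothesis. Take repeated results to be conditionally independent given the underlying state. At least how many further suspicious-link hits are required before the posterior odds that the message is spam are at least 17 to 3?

Prior odds = 0.0067/0.9933 = 67/9933.
Combined Bayes factor of the evidence already in hand = 25 × 1.5 = 37.5.
Odds after that evidence = (67/9933) × 37.5 = 1675/6622.
Target odds = 17/3.
Need 1.8ⁿ ≥ 17/3 ÷ (1675/6622) = 112574/5025.
1.8⁵ = 18.89568 falls short of 112574/5025 but 1.8⁶ = 531441/15625 reaches it, so n = 6.

6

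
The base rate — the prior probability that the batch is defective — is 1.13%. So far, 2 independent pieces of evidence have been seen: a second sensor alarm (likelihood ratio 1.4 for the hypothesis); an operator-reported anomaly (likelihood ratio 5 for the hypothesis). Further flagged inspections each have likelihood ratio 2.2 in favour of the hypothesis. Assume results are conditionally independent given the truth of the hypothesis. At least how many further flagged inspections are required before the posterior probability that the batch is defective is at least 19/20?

Prior odds = 0.0113/0.9887 = 113/9887.
Combined Bayes factor of the evidence already in hand = 1.4 × 5 = 7.
Odds after that evidence = (113/9887) × 7 = 791/9887.
Target odds = 0.95/0.05 = 19.
Need 2.2ⁿ ≥ 19 ÷ (791/9887) = 187853/791.
2.2⁶ = 1771561/15625 falls short of 187853/791 but 2.2⁷ = 19487171/78125 reaches it, so n = 7.

7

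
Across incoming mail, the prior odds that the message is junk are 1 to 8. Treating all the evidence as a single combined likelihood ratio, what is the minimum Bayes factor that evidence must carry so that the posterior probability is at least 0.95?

152

Prior odds = 0.125.
Target odds = 0.95/0.05 = 19.
Required Bayes factor = 19 ÷ 0.125 = 152.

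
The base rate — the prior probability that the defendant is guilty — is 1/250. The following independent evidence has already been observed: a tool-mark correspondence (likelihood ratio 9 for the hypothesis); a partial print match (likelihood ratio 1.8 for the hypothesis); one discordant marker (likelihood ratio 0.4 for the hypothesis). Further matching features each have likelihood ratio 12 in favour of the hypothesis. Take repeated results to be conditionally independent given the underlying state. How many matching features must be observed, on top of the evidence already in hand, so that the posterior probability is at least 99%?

Prior odds = 0.004/0.996 = 1/249.
Combined Bayes factor of the evidence already in hand = 9 × 1.8 × 0.4 = 6.48.
Odds after that evidence = (1/249) × 6.48 = 54/2075.
Target odds = 0.99/0.01 = 99.
Need 12ⁿ ≥ 99 ÷ (54/2075) = 22825/6.
12³ = 1728 falls short of 22825/6 but 12⁴ = 20736 reaches it, so n = 4.

4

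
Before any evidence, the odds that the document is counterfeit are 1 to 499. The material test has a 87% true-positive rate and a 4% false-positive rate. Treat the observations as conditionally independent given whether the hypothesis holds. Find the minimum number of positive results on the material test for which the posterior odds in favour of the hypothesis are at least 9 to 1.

3

Prior odds = 1/499.
Likelihood ratio of a positive result = 0.87/0.04 = 21.75.
Target odds = 9.
Need (1/499) × 21.75ⁿ ≥ 9, i.e. 21.75ⁿ ≥ 4491.
21.75² = 473.0625 falls short of 4491 but 21.75³ = 658503/64 reaches it, so n = 3.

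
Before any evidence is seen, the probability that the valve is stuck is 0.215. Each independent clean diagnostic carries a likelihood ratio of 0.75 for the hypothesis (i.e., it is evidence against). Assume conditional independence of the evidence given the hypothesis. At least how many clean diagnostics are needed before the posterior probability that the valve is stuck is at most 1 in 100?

Prior odds: 0.215 ÷ 0.785 = 43/157.
Likelihood ratio per clean diagnostic = 0.75.
Target odds: 0.01 ÷ 0.99 = 1/99.
Require 0.75ⁿ ≤ 1/99 ÷ (43/157) = 157/4257.
0.75¹¹ = 177147/4194304 is still above 157/4257 but 0.75¹² = 531441/16777216 is at or below it, so n = 12.

12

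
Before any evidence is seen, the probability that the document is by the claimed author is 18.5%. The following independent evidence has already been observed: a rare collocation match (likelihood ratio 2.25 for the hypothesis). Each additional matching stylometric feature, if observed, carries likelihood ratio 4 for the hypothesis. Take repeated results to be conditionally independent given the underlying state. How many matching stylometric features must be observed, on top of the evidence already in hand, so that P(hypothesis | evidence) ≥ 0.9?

Prior odds = 0.185/0.815 = 37/163.
Bayes factor of the evidence already in hand = 2.25.
Odds after that evidence = (37/163) × 2.25 = 333/652.
Target odds = 0.9/0.1 = 9.
Need 4ⁿ ≥ 9 ÷ (333/652) = 652/37.
4² = 16 falls short of 652/37 but 4³ = 64 reaches it, so n = 3.

3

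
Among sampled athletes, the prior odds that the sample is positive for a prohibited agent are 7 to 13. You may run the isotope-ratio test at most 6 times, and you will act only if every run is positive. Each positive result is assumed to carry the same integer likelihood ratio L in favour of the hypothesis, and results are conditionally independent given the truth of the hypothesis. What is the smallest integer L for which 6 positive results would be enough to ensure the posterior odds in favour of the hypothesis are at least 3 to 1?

2

Prior odds = 7/13.
Target odds = 3.
Need L⁶ ≥ 3 ÷ (7/13) = 39/7.
1⁶ = 1 < 39/7 ≤ 64 = 2⁶, so L = 2.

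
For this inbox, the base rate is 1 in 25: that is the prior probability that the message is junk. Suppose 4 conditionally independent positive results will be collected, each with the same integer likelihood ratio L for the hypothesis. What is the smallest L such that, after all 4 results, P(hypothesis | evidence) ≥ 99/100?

Prior odds = 0.04/0.96 = 1/24.
Target odds = 0.99/0.01 = 99.
Need L⁴ ≥ 99 ÷ (1/24) = 2376.
6⁴ = 1296 < 2376 ≤ 2401 = 7⁴, so L = 7.

7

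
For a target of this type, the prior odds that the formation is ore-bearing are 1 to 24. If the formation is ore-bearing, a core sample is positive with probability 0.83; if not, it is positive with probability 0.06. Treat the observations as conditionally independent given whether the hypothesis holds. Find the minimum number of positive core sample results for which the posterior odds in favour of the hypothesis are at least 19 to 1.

Prior odds = 1/24.
Likelihood ratio of a positive = 0.83/0.06 = 83/6.
Target odds = 19.
Require (83/6)ⁿ ≥ 19 ÷ (1/24) = 456.
(83/6)² = 6889/36 falls short of 456 but (83/6)³ = 571787/216 reaches it, so n = 3.

3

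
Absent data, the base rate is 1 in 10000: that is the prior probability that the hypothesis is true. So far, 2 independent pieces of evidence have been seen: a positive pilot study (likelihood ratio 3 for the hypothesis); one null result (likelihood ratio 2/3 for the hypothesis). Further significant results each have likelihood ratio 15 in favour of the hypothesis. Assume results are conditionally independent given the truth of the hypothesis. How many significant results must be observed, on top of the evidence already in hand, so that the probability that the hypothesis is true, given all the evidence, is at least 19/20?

Prior odds = 0.0001/0.9999 = 1/9999.
Combined Bayes factor of the evidence already in hand = 3 × (2/3) = 2.
Odds after that evidence = (1/9999) × 2 = 2/9999.
Target odds = 0.95/0.05 = 19.
Need 15ⁿ ≥ 19 ÷ (2/9999) = 94990.5.
15⁴ = 50625 falls short of 94990.5 but 15⁵ = 759375 reaches it, so n = 5.

5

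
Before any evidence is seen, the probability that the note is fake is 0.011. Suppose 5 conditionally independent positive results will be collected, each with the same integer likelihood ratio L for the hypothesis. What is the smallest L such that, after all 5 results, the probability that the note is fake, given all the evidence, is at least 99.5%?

8

Prior odds = 0.011/0.989 = 11/989.
Target odds = 0.995/0.005 = 199.
Need L⁵ ≥ 199 ÷ (11/989) = 196811/11.
7⁵ = 16807 < 196811/11 ≤ 32768 = 8⁵, so L = 8.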